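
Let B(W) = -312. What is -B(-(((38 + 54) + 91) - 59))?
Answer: 312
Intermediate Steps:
-B(-(((38 + 54) + 91) - 59)) = -1*(-312) = 312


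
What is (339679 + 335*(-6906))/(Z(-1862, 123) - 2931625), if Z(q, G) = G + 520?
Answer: 1973831/2930982 ≈ 0.67344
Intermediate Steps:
Z(q, G) = 520 + G
(339679 + 335*(-6906))/(Z(-1862, 123) - 2931625) = (339679 + 335*(-6906))/((520 + 123) - 2931625) = (339679 - 2313510)/(643 - 2931625) = -1973831/(-2930982) = -1973831*(-1/2930982) = 1973831/2930982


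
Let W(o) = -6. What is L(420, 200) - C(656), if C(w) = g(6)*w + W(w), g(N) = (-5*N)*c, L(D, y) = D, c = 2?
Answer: 39786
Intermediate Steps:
g(N) = -10*N (g(N) = -5*N*2 = -10*N)
C(w) = -6 - 60*w (C(w) = (-10*6)*w - 6 = -60*w - 6 = -6 - 60*w)
L(420, 200) - C(656) = 420 - (-6 - 60*656) = 420 - (-6 - 39360) = 420 - 1*(-39366) = 420 + 39366 = 39786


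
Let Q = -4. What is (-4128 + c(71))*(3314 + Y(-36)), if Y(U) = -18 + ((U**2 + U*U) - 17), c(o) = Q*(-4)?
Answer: -24141552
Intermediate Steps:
c(o) = 16 (c(o) = -4*(-4) = 16)
Y(U) = -35 + 2*U**2 (Y(U) = -18 + ((U**2 + U**2) - 17) = -18 + (2*U**2 - 17) = -18 + (-17 + 2*U**2) = -35 + 2*U**2)
(-4128 + c(71))*(3314 + Y(-36)) = (-4128 + 16)*(3314 + (-35 + 2*(-36)**2)) = -4112*(3314 + (-35 + 2*1296)) = -4112*(3314 + (-35 + 2592)) = -4112*(3314 + 2557) = -4112*5871 = -24141552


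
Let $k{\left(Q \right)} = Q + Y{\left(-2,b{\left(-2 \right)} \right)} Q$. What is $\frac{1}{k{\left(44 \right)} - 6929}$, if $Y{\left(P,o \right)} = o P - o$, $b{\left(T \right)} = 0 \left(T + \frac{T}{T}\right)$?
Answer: $- \frac{1}{6885} \approx -0.00014524$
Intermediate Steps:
$b{\left(T \right)} = 0$ ($b{\left(T \right)} = 0 \left(T + 1\right) = 0 \left(1 + T\right) = 0$)
$Y{\left(P,o \right)} = - o + P o$ ($Y{\left(P,o \right)} = P o - o = - o + P o$)
$k{\left(Q \right)} = Q$ ($k{\left(Q \right)} = Q + 0 \left(-1 - 2\right) Q = Q + 0 \left(-3\right) Q = Q + 0 Q = Q + 0 = Q$)
$\frac{1}{k{\left(44 \right)} - 6929} = \frac{1}{44 - 6929} = \frac{1}{-6885} = - \frac{1}{6885}$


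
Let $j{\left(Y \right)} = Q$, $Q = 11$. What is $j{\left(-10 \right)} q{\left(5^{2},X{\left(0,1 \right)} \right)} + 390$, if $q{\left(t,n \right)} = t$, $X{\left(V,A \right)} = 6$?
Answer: $665$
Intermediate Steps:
$j{\left(Y \right)} = 11$
$j{\left(-10 \right)} q{\left(5^{2},X{\left(0,1 \right)} \right)} + 390 = 11 \cdot 5^{2} + 390 = 11 \cdot 25 + 390 = 275 + 390 = 665$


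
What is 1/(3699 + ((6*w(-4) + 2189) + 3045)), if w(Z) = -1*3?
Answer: 1/8915 ≈ 0.00011217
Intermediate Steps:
w(Z) = -3
1/(3699 + ((6*w(-4) + 2189) + 3045)) = 1/(3699 + ((6*(-3) + 2189) + 3045)) = 1/(3699 + ((-18 + 2189) + 3045)) = 1/(3699 + (2171 + 3045)) = 1/(3699 + 5216) = 1/8915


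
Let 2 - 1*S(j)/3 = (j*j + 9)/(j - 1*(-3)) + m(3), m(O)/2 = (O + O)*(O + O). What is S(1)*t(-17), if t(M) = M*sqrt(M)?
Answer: 7395*I*sqrt(17)/2 ≈ 15245.0*I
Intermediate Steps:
m(O) = 8*O**2 (m(O) = 2*((O + O)*(O + O)) = 2*((2*O)*(2*O)) = 2*(4*O**2) = 8*O**2)
t(M) = M**(3/2)
S(j) = -210 - 3*(9 + j**2)/(3 + j) (S(j) = 6 - 3*((j*j + 9)/(j - 1*(-3)) + 8*3**2) = 6 - 3*((j**2 + 9)/(j + 3) + 8*9) = 6 - 3*((9 + j**2)/(3 + j) + 72) = 6 - 3*(72 + (9 + j**2)/(3 + j)) = 6 + (-216 - 3*(9 + j**2)/(3 + j)) = -210 - 3*(9 + j**2)/(3 + j))
S(1)*t(-17) = (3*(-219 - 1*1**2 - 70*1)/(3 + 1))*(-17)**(3/2) = (3*(-219 - 1*1 - 70)/4)*(-17*I*sqrt(17)) = (3*(1/4)*(-219 - 1 - 70))*(-17*I*sqrt(17)) = (3*(1/4)*(-290))*(-17*I*sqrt(17)) = -(-7395)*I*sqrt(17)/2 = 7395*I*sqrt(17)/2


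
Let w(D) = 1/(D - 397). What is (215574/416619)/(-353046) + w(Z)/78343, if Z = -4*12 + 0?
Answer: -1277093891494/854632346387995665 ≈ -1.4943e-6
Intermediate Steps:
Z = -48 (Z = -48 + 0 = -48)
w(D) = 1/(-397 + D)
(215574/416619)/(-353046) + w(Z)/78343 = (215574/416619)/(-353046) + 1/(-397 - 48*78343) = (215574*(1/416619))*(-1/353046) + (1/78343)/(-445) = (71858/138873)*(-1/353046) - 1/445*1/78343 = -35929/24514278579 - 1/34862635 = -1277093891494/854632346387995665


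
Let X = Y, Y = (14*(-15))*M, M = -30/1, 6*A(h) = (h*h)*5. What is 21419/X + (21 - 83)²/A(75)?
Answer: 3323167/787500 ≈ 4.2199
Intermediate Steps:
A(h) = 5*h²/6 (A(h) = ((h*h)*5)/6 = (h²*5)/6 = (5*h²)/6 = 5*h²/6)
M = -30 (M = -30*1 = -30)
Y = 6300 (Y = (14*(-15))*(-30) = -210*(-30) = 6300)
X = 6300
21419/X + (21 - 83)²/A(75) = 21419/6300 + (21 - 83)²/(((⅚)*75²)) = 21419*(1/6300) + (-62)²/(((⅚)*5625)) = 21419/6300 + 3844/(9375/2) = 21419/6300 + 3844*(2/9375) = 21419/6300 + 7688/9375 = 3323167/787500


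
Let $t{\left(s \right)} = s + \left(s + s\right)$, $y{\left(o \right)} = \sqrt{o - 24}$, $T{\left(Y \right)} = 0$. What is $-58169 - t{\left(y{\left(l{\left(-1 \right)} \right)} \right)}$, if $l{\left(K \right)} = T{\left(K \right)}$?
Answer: $-58169 - 6 i \sqrt{6} \approx -58169.0 - 14.697 i$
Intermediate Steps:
$l{\left(K \right)} = 0$
$y{\left(o \right)} = \sqrt{-24 + o}$
$t{\left(s \right)} = 3 s$ ($t{\left(s \right)} = s + 2 s = 3 s$)
$-58169 - t{\left(y{\left(l{\left(-1 \right)} \right)} \right)} = -58169 - 3 \sqrt{-24 + 0} = -58169 - 3 \sqrt{-24} = -58169 - 3 \cdot 2 i \sqrt{6} = -58169 - 6 i \sqrt{6}$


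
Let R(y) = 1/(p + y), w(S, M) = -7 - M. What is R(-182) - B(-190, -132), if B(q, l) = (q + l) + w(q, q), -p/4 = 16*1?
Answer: 34193/246 ≈ 139.00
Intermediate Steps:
p = -64 ≈ -64.000
R(y) = 1/(-64 + y)
B(q, l) = -7 + l (B(q, l) = (q + l) + (-7 - q) = (l + q) + (-7 - q) = -7 + l)
R(-182) - B(-190, -132) = 1/(-64 - 182) - (-7 - 132) = 1/(-246) - 1*(-139) = -1/246 + 139 = 34193/246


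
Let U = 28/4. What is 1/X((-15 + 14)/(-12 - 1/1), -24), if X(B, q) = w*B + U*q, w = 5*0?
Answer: -1/168 ≈ -0.0059524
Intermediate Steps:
w = 0
U = 7 (U = 28*(1/4) = 7)
X(B, q) = 7*q (X(B, q) = 0*B + 7*q = 0 + 7*q = 7*q)
1/X((-15 + 14)/(-12 - 1/1), -24) = 1/(7*(-24)) = 1/(-168) = -1/168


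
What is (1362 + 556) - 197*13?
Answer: -643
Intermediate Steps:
(1362 + 556) - 197*13 = 1918 - 2561 = -643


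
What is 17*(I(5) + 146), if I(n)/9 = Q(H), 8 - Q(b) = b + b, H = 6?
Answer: 1870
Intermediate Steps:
Q(b) = 8 - 2*b (Q(b) = 8 - (b + b) = 8 - 2*b)
I(n) = -36 (I(n) = 9*(8 - 2*6) = 9*(8 - 12) = 9*(-4) = -36)
17*(I(5) + 146) = 17*(-36 + 146) = 17*110 = 1870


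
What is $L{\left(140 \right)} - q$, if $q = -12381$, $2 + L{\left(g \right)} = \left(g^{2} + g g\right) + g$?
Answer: $51719$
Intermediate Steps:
$L{\left(g \right)} = -2 + g + 2 g^{2}$ ($L{\left(g \right)} = -2 + \left(\left(g^{2} + g g\right) + g\right) = -2 + \left(\left(g^{2} + g^{2}\right) + g\right) = -2 + \left(2 g^{2} + g\right) = -2 + \left(g + 2 g^{2}\right) = -2 + g + 2 g^{2}$)
$L{\left(140 \right)} - q = \left(-2 + 140 + 2 \cdot 140^{2}\right) - -12381 = \left(-2 + 140 + 2 \cdot 19600\right) + 12381 = \left(-2 + 140 + 39200\right) + 12381 = 39338 + 12381 = 51719$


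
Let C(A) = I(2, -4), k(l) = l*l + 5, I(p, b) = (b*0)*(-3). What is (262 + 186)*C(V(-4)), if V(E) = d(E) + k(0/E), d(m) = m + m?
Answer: 0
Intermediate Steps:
d(m) = 2*m
I(p, b) = 0 (I(p, b) = 0*(-3) = 0)
k(l) = 5 + l² (k(l) = l² + 5 = 5 + l²)
V(E) = 5 + 2*E (V(E) = 2*E + (5 + (0/E)²) = 2*E + (5 + 0²) = 2*E + (5 + 0) = 2*E + 5 = 5 + 2*E)
C(A) = 0
(262 + 186)*C(V(-4)) = (262 + 186)*0 = 448*0 = 0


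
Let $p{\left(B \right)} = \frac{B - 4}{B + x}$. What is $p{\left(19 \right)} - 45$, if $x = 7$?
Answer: $- \frac{1155}{26} \approx -44.423$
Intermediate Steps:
$p{\left(B \right)} = \frac{-4 + B}{7 + B}$ ($p{\left(B \right)} = \frac{B - 4}{B + 7} = \frac{-4 + B}{7 + B}$)
$p{\left(19 \right)} - 45 = \frac{-4 + 19}{7 + 19} - 45 = \frac{1}{26} \cdot 15 - 45 = \frac{15}{26} - 45 = - \frac{1155}{26}$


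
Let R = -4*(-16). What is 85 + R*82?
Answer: 5333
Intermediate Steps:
R = 64
85 + R*82 = 85 + 64*82 = 85 + 5248 = 5333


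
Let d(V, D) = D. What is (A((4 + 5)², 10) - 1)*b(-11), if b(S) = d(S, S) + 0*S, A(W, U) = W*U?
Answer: -8899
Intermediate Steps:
A(W, U) = U*W
b(S) = S (b(S) = S + 0*S = S + 0 = S)
(A((4 + 5)², 10) - 1)*b(-11) = (10*(4 + 5)² - 1)*(-11) = (10*9² - 1)*(-11) = (10*81 - 1)*(-11) = (810 - 1)*(-11) = 809*(-11) = -8899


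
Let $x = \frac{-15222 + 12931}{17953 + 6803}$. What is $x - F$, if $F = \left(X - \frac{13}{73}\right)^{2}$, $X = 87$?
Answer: $- \frac{994466769203}{131924724} \approx -7538.1$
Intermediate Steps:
$x = - \frac{2291}{24756} \approx -0.092543$
$F = \frac{40170244}{5329}$ ($F = \left(87 - \frac{13}{73}\right)^{2} = \left(\frac{6338}{73}\right)^{2} = \frac{40170244}{5329} \approx 7538.0$)
$x - F = - \frac{2291}{24756} - \frac{40170244}{5329} = - \frac{994466769203}{131924724}$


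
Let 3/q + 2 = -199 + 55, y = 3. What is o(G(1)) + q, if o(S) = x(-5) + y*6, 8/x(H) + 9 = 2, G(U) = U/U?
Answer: 17207/1022 ≈ 16.837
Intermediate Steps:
G(U) = 1
x(H) = -8/7 (x(H) = 8/(-9 + 2) = 8/(-7) = 8*(-⅐) = -8/7)
q = -3/146 (q = 3/(-2 + (-199 + 55)) = 3/(-2 - 144) = 3/(-146) = 3*(-1/146) = -3/146 ≈ -0.020548)
o(S) = 118/7 (o(S) = -8/7 + 3*6 = -8/7 + 18 = 118/7)
o(G(1)) + q = 118/7 - 3/146 = 17207/1022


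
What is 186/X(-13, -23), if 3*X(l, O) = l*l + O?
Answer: 279/73 ≈ 3.8219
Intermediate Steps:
X(l, O) = O/3 + l**2/3 (X(l, O) = (l*l + O)/3 = (l**2 + O)/3 = (O + l**2)/3 = O/3 + l**2/3)
186/X(-13, -23) = 186/((1/3)*(-23) + (1/3)*(-13)**2) = 186/(-23/3 + (1/3)*169) = 186/(-23/3 + 169/3) = 186/(146/3) = 186*(3/146) = 279/73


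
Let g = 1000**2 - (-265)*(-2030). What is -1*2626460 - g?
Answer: -3088510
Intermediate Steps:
g = 462050 (g = 1000000 - 1*537950 = 1000000 - 537950 = 462050)
-1*2626460 - g = -1*2626460 - 1*462050 = -2626460 - 462050 = -3088510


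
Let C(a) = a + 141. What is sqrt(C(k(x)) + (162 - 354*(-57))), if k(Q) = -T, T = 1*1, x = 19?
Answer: 64*sqrt(5) ≈ 143.11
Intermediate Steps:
T = 1
k(Q) = -1 (k(Q) = -1*1 = -1)
C(a) = 141 + a
sqrt(C(k(x)) + (162 - 354*(-57))) = sqrt((141 - 1) + (162 - 354*(-57))) = sqrt(140 + (162 + 20178)) = sqrt(140 + 20340) = sqrt(20480) = 64*sqrt(5)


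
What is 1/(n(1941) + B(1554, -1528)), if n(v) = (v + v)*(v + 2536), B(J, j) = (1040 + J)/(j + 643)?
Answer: 885/15381044296 ≈ 5.7538e-8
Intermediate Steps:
B(J, j) = (1040 + J)/(643 + j)
n(v) = 2*v*(2536 + v) (n(v) = (2*v)*(2536 + v) = 2*v*(2536 + v))
1/(n(1941) + B(1554, -1528)) = 1/(2*1941*(2536 + 1941) + (1040 + 1554)/(643 - 1528)) = 1/(2*1941*4477 + 2594/(-885)) = 1/(17379714 - 1/885*2594) = 1/(17379714 - 2594/885) = 1/(15381044296/885) = 885/15381044296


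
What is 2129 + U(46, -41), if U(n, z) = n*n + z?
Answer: 4204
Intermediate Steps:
U(n, z) = z + n**2 (U(n, z) = n**2 + z = z + n**2)
2129 + U(46, -41) = 2129 + (-41 + 46**2) = 2129 + (-41 + 2116) = 2129 + 2075 = 4204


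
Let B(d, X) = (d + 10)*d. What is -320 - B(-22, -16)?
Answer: -584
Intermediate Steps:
B(d, X) = d*(10 + d) (B(d, X) = (10 + d)*d = d*(10 + d))
-320 - B(-22, -16) = -320 - (-22)*(10 - 22) = -320 - (-22)*(-12) = -320 - 1*264 = -320 - 264 = -584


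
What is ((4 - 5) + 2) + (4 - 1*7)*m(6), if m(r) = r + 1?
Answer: -20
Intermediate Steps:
m(r) = 1 + r
((4 - 5) + 2) + (4 - 1*7)*m(6) = ((4 - 5) + 2) + (4 - 1*7)*(1 + 6) = (-1 + 2) + (4 - 7)*7 = 1 - 3*7 = 1 - 21 = -20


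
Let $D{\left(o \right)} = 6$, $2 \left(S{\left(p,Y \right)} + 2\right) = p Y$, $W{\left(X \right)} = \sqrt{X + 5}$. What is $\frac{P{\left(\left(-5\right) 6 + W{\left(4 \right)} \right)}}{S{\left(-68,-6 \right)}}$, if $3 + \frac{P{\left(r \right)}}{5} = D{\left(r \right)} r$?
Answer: $- \frac{825}{202} \approx -4.0842$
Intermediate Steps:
$W{\left(X \right)} = \sqrt{5 + X}$
$S{\left(p,Y \right)} = -2 + \frac{Y p}{2}$ ($S{\left(p,Y \right)} = -2 + \frac{p Y}{2} = -2 + \frac{Y p}{2}$)
$P{\left(r \right)} = -15 + 30 r$ ($P{\left(r \right)} = -15 + 5 \cdot 6 r = -15 + 30 r$)
$\frac{P{\left(\left(-5\right) 6 + W{\left(4 \right)} \right)}}{S{\left(-68,-6 \right)}} = \frac{-15 + 30 \left(\left(-5\right) 6 + \sqrt{5 + 4}\right)}{-2 + \frac{1}{2} \left(-6\right) \left(-68\right)} = \frac{-15 + 30 \left(-30 + \sqrt{9}\right)}{-2 + 204} = \frac{-15 + 30 \left(-30 + 3\right)}{202} = \left(-15 + 30 \left(-27\right)\right) \frac{1}{202} = \left(-15 - 810\right) \frac{1}{202} = \left(-825\right) \frac{1}{202} = - \frac{825}{202}$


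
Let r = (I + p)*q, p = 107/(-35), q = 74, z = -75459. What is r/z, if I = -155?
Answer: 136456/880355 ≈ 0.15500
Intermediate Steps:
p = -107/35 (p = 107*(-1/35) = -107/35 ≈ -3.0571)
r = -409368/35 (r = (-155 - 107/35)*74 = -5532/35*74 = -409368/35 ≈ -11696.)
r/z = -409368/35/(-75459) = -409368/35*(-1/75459) = 136456/880355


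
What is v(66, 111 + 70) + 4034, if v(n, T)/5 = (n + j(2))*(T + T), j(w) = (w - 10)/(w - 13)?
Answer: 1372914/11 ≈ 1.2481e+5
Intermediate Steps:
j(w) = (-10 + w)/(-13 + w)
v(n, T) = 10*T*(8/11 + n) (v(n, T) = 5*((n + (-10 + 2)/(-13 + 2))*(T + T)) = 5*((n - 8/(-11))*(2*T)) = 5*((n - 1/11*(-8))*(2*T)) = 5*((n + 8/11)*(2*T)) = 5*((8/11 + n)*(2*T)) = 5*(2*T*(8/11 + n)) = 10*T*(8/11 + n))
v(66, 111 + 70) + 4034 = 10*(111 + 70)*(8 + 11*66)/11 + 4034 = (10/11)*181*(8 + 726) + 4034 = (10/11)*181*734 + 4034 = 1328540/11 + 4034 = 1372914/11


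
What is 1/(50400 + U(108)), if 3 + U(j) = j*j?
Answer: 1/62061 ≈ 1.6113e-5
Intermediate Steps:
U(j) = -3 + j² (U(j) = -3 + j*j = -3 + j²)
1/(50400 + U(108)) = 1/(50400 + (-3 + 108²)) = 1/(50400 + (-3 + 11664)) = 1/(50400 + 11661) = 1/62061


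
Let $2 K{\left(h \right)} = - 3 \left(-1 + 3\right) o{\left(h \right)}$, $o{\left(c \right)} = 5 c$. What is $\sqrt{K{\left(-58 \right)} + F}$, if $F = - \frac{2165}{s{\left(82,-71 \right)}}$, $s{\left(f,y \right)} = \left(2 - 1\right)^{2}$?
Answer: $i \sqrt{1295} \approx 35.986 i$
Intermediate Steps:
$s{\left(f,y \right)} = 1$ ($s{\left(f,y \right)} = 1^{2} = 1$)
$K{\left(h \right)} = - 15 h$ ($K{\left(h \right)} = \frac{- 3 \left(-1 + 3\right) 5 h}{2} = \frac{\left(-3\right) 2 \cdot 5 h}{2} = \frac{\left(-6\right) 5 h}{2} = \frac{\left(-30\right) h}{2} = - 15 h$)
$F = -2165$ ($F = - \frac{2165}{1} = \left(-2165\right) 1 = -2165$)
$\sqrt{K{\left(-58 \right)} + F} = \sqrt{\left(-15\right) \left(-58\right) - 2165} = \sqrt{870 - 2165} = \sqrt{-1295} = i \sqrt{1295}$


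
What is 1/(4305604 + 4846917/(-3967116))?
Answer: 1322372/5693608557049 ≈ 2.3226e-7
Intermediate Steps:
1/(4305604 + 4846917/(-3967116)) = 1/(4305604 + 4846917*(-1/3967116)) = 1/(4305604 - 1615639/1322372) = 1/(5693608557049/1322372) = 1322372/5693608557049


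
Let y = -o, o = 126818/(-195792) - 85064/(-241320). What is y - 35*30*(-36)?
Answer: 37208504385439/984344280 ≈ 37800.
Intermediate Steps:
o = -290601439/984344280 (o = 126818*(-1/195792) - 85064*(-1/241320) = -63409/97896 + 10633/30165 = -290601439/984344280 ≈ -0.29522)
y = 290601439/984344280 (y = -1*(-290601439/984344280) = 290601439/984344280 ≈ 0.29522)
y - 35*30*(-36) = 290601439/984344280 - 35*30*(-36) = 290601439/984344280 - 1050*(-36) = 290601439/984344280 + 37800 = 37208504385439/984344280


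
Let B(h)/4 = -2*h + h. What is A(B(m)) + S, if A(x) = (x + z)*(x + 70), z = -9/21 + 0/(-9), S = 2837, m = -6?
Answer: 35369/7 ≈ 5052.7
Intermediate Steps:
B(h) = -4*h (B(h) = 4*(-2*h + h) = 4*(-h) = -4*h)
z = -3/7 (z = -9*1/21 + 0*(-1/9) = -3/7 + 0 = -3/7 ≈ -0.42857)
A(x) = (70 + x)*(-3/7 + x) (A(x) = (x - 3/7)*(x + 70) = (-3/7 + x)*(70 + x) = (70 + x)*(-3/7 + x))
A(B(m)) + S = (-30 + (-4*(-6))**2 + 487*(-4*(-6))/7) + 2837 = (-30 + 24**2 + (487/7)*24) + 2837 = (-30 + 576 + 11688/7) + 2837 = 15510/7 + 2837 = 35369/7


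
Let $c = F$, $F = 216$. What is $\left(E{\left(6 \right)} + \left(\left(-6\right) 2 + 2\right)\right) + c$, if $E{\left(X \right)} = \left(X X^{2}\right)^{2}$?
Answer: $46862$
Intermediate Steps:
$E{\left(X \right)} = X^{6}$ ($E{\left(X \right)} = \left(X^{3}\right)^{2} = X^{6}$)
$c = 216$
$\left(E{\left(6 \right)} + \left(\left(-6\right) 2 + 2\right)\right) + c = \left(6^{6} + \left(\left(-6\right) 2 + 2\right)\right) + 216 = \left(46656 + \left(-12 + 2\right)\right) + 216 = \left(46656 - 10\right) + 216 = 46646 + 216 = 46862$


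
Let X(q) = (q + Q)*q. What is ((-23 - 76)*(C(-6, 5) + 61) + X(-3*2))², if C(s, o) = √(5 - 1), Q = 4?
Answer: 38750625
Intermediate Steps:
X(q) = q*(4 + q) (X(q) = (q + 4)*q = (4 + q)*q = q*(4 + q))
C(s, o) = 2 (C(s, o) = √4 = 2)
((-23 - 76)*(C(-6, 5) + 61) + X(-3*2))² = ((-23 - 76)*(2 + 61) + (-3*2)*(4 - 3*2))² = (-99*63 - 6*(4 - 6))² = (-6237 - 6*(-2))² = (-6237 + 12)² = (-6225)² = 38750625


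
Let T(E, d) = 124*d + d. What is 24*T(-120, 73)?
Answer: 219000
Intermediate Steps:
T(E, d) = 125*d
24*T(-120, 73) = 24*(125*73) = 24*9125 = 219000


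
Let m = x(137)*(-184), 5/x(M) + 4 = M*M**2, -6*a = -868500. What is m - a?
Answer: -372202768670/2571349 ≈ -1.4475e+5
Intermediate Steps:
a = 144750 (a = -1/6*(-868500) = 144750)
x(M) = 5/(-4 + M**3) (x(M) = 5/(-4 + M*M**2) = 5/(-4 + M**3))
m = -920/2571349 (m = (5/(-4 + 137**3))*(-184) = (5/(-4 + 2571353))*(-184) = (5/2571349)*(-184) = -920/2571349 ≈ -0.00035779)
m - a = -920/2571349 - 1*144750 = -920/2571349 - 144750 = -372202768670/2571349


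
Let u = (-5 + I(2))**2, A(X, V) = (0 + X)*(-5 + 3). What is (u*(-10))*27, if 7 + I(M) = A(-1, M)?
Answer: -27000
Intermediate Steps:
A(X, V) = -2*X (A(X, V) = X*(-2) = -2*X)
I(M) = -5 (I(M) = -7 - 2*(-1) = -7 + 2 = -5)
u = 100 (u = (-5 - 5)**2 = (-10)**2 = 100)
(u*(-10))*27 = (100*(-10))*27 = -1000*27 = -27000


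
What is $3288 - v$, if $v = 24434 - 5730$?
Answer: $-15416$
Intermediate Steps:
$v = 18704$ ($v = 24434 - 5730 = 18704$)
$3288 - v = 3288 - 18704 = -15416$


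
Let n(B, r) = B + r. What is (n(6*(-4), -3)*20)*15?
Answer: -8100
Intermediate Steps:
(n(6*(-4), -3)*20)*15 = ((6*(-4) - 3)*20)*15 = ((-24 - 3)*20)*15 = -27*20*15 = -540*15 = -8100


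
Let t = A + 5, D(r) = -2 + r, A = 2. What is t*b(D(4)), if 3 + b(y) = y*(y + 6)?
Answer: 91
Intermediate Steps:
b(y) = -3 + y*(6 + y) (b(y) = -3 + y*(y + 6) = -3 + y*(6 + y))
t = 7 (t = 2 + 5 = 7)
t*b(D(4)) = 7*(-3 + (-2 + 4)² + 6*(-2 + 4)) = 7*(-3 + 2² + 6*2) = 7*(-3 + 4 + 12) = 7*13 = 91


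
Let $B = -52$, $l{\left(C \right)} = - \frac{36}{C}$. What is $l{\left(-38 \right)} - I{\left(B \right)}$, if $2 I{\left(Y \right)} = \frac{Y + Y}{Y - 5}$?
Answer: $\frac{2}{57} \approx 0.035088$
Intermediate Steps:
$I{\left(Y \right)} = \frac{Y}{-5 + Y}$ ($I{\left(Y \right)} = \frac{\left(Y + Y\right) \frac{1}{Y - 5}}{2} = \frac{2 Y \frac{1}{-5 + Y}}{2} = \frac{Y}{-5 + Y}$)
$l{\left(-38 \right)} - I{\left(B \right)} = - \frac{36}{-38} - - \frac{52}{-5 - 52} = \left(-36\right) \left(- \frac{1}{38}\right) - - \frac{52}{-57} = \frac{18}{19} - \left(-52\right) \left(- \frac{1}{57}\right) = \frac{18}{19} - \frac{52}{57} = \frac{2}{57}$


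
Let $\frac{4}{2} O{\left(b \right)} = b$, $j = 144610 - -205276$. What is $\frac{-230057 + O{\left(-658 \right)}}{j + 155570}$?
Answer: $- \frac{115193}{252728} \approx -0.4558$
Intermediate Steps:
$j = 349886$ ($j = 144610 + 205276 = 349886$)
$O{\left(b \right)} = \frac{b}{2}$
$\frac{-230057 + O{\left(-658 \right)}}{j + 155570} = \frac{-230057 + \frac{1}{2} \left(-658\right)}{349886 + 155570} = \frac{-230057 - 329}{505456} = \left(-230386\right) \frac{1}{505456} = - \frac{115193}{252728}$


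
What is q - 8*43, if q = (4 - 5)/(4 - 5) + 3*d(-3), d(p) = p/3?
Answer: -346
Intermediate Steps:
d(p) = p/3 (d(p) = p*(⅓) = p/3)
q = -2 (q = (4 - 5)/(4 - 5) + 3*((⅓)*(-3)) = -1/(-1) + 3*(-1) = -1*(-1) - 3 = 1 - 3 = -2)
q - 8*43 = -2 - 8*43 = -2 - 344 = -346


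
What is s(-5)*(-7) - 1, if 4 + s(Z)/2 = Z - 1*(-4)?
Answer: 69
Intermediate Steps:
s(Z) = 2*Z (s(Z) = -8 + 2*(Z - 1*(-4)) = -8 + 2*(Z + 4) = -8 + 2*(4 + Z) = -8 + (8 + 2*Z) = 2*Z)
s(-5)*(-7) - 1 = (2*(-5))*(-7) - 1 = -10*(-7) - 1 = 70 - 1 = 69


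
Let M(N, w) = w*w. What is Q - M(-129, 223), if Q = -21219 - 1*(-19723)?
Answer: -51225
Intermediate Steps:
M(N, w) = w**2
Q = -1496 (Q = -21219 + 19723 = -1496)
Q - M(-129, 223) = -1496 - 1*223**2 = -1496 - 1*49729 = -1496 - 49729 = -51225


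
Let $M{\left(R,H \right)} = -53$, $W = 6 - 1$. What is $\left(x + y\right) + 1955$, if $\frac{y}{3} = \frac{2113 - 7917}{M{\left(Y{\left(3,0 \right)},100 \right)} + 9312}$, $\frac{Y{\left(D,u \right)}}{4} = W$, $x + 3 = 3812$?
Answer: $\frac{53351464}{9259} \approx 5762.1$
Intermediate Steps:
$x = 3809$ ($x = -3 + 3812 = 3809$)
$W = 5$
$Y{\left(D,u \right)} = 20$ ($Y{\left(D,u \right)} = 4 \cdot 5 = 20$)
$y = - \frac{17412}{9259}$ ($y = 3 \frac{2113 - 7917}{-53 + 9312} = 3 \left(- \frac{5804}{9259}\right) = - \frac{17412}{9259} \approx -1.8805$)
$\left(x + y\right) + 1955 = \left(3809 - \frac{17412}{9259}\right) + 1955 = \frac{35250119}{9259} + 1955 = \frac{53351464}{9259}$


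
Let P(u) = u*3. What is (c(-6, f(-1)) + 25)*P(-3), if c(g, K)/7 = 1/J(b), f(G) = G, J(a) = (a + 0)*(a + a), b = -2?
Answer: -1863/8 ≈ -232.88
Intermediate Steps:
P(u) = 3*u
J(a) = 2*a**2 (J(a) = a*(2*a) = 2*a**2)
c(g, K) = 7/8 (c(g, K) = 7/((2*(-2)**2)) = 7/((2*4)) = 7/8)
(c(-6, f(-1)) + 25)*P(-3) = (7/8 + 25)*(3*(-3)) = (207/8)*(-9) = -1863/8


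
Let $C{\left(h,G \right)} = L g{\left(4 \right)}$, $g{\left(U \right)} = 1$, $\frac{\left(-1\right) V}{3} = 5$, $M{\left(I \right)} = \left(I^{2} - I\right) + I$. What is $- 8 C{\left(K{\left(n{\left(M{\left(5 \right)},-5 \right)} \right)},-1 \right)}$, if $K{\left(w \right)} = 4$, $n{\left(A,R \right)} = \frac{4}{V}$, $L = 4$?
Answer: $-32$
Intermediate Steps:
$M{\left(I \right)} = I^{2}$
$V = -15$ ($V = \left(-3\right) 5 = -15$)
$n{\left(A,R \right)} = - \frac{4}{15}$ ($n{\left(A,R \right)} = \frac{4}{-15} = 4 \left(- \frac{1}{15}\right) = - \frac{4}{15}$)
$C{\left(h,G \right)} = 4$ ($C{\left(h,G \right)} = 4 \cdot 1 = 4$)
$- 8 C{\left(K{\left(n{\left(M{\left(5 \right)},-5 \right)} \right)},-1 \right)} = \left(-8\right) 4 = -32$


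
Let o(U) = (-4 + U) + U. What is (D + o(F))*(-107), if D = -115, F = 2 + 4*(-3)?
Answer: 14873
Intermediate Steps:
F = -10 (F = 2 - 12 = -10)
o(U) = -4 + 2*U
(D + o(F))*(-107) = (-115 + (-4 + 2*(-10)))*(-107) = (-115 + (-4 - 20))*(-107) = (-115 - 24)*(-107) = -139*(-107) = 14873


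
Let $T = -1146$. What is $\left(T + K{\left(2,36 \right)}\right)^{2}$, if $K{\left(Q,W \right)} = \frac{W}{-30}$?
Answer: $\frac{32901696}{25} \approx 1.3161 \cdot 10^{6}$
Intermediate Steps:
$K{\left(Q,W \right)} = - \frac{W}{30}$ ($K{\left(Q,W \right)} = W \left(- \frac{1}{30}\right) = - \frac{W}{30}$)
$\left(T + K{\left(2,36 \right)}\right)^{2} = \left(-1146 - \frac{6}{5}\right)^{2} = \left(- \frac{5736}{5}\right)^{2} = \frac{32901696}{25}$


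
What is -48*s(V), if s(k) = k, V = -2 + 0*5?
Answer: 96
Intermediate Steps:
V = -2 (V = -2 + 0 = -2)
-48*s(V) = -48*(-2) = 96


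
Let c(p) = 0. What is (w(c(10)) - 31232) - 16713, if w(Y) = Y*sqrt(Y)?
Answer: -47945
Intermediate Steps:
w(Y) = Y**(3/2)
(w(c(10)) - 31232) - 16713 = (0**(3/2) - 31232) - 16713 = (0 - 31232) - 16713 = -31232 - 16713 = -47945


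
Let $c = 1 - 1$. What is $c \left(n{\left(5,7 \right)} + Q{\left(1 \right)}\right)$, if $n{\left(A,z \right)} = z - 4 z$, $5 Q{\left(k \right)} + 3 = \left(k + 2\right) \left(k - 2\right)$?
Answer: $0$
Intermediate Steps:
$Q{\left(k \right)} = - \frac{3}{5} + \frac{\left(-2 + k\right) \left(2 + k\right)}{5}$ ($Q{\left(k \right)} = - \frac{3}{5} + \frac{\left(k + 2\right) \left(k - 2\right)}{5} = - \frac{3}{5} + \frac{\left(2 + k\right) \left(-2 + k\right)}{5} = - \frac{3}{5} + \frac{\left(-2 + k\right) \left(2 + k\right)}{5}$)
$n{\left(A,z \right)} = - 3 z$
$c = 0$
$c \left(n{\left(5,7 \right)} + Q{\left(1 \right)}\right) = 0 \left(\left(-3\right) 7 - \left(\frac{7}{5} - \frac{1^{2}}{5}\right)\right) = 0 \left(-21 + \left(- \frac{7}{5} + \frac{1}{5} \cdot 1\right)\right) = 0 \left(-21 + \left(- \frac{7}{5} + \frac{1}{5}\right)\right) = 0 \left(-21 - \frac{6}{5}\right) = 0 \left(- \frac{111}{5}\right) = 0$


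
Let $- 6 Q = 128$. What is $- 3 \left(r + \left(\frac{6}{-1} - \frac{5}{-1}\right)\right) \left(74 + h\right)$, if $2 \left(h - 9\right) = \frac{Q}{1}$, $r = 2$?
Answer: $-217$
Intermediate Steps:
$Q = - \frac{64}{3}$ ($Q = \left(- \frac{1}{6}\right) 128 = - \frac{64}{3} \approx -21.333$)
$h = - \frac{5}{3}$ ($h = 9 + \frac{\left(- \frac{64}{3}\right) 1^{-1}}{2} = 9 + \frac{\left(- \frac{64}{3}\right) 1}{2} = 9 + \frac{1}{2} \left(- \frac{64}{3}\right) = 9 - \frac{32}{3} = - \frac{5}{3} \approx -1.6667$)
$- 3 \left(r + \left(\frac{6}{-1} - \frac{5}{-1}\right)\right) \left(74 + h\right) = - 3 \left(2 + \left(\frac{6}{-1} - \frac{5}{-1}\right)\right) \left(74 - \frac{5}{3}\right) = - 3 \left(2 + \left(6 \left(-1\right) - -5\right)\right) \frac{217}{3} = - 3 \left(2 + \left(-6 + 5\right)\right) \frac{217}{3} = - 3 \left(2 - 1\right) \frac{217}{3} = \left(-3\right) 1 \cdot \frac{217}{3} = \left(-3\right) \frac{217}{3} = -217$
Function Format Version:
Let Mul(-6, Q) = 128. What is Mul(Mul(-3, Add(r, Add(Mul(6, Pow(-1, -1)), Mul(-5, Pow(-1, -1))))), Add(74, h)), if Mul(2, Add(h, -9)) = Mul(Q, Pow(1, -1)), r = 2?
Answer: -217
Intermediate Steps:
Q = Rational(-64, 3) (Q = Mul(Rational(-1, 6), 128) = Rational(-64, 3) ≈ -21.333)
h = Rational(-5, 3) (h = Add(9, Mul(Rational(1, 2), Mul(Rational(-64, 3), Pow(1, -1)))) = Add(9, Mul(Rational(1, 2), Mul(Rational(-64, 3), 1))) = Add(9, Mul(Rational(1, 2), Rational(-64, 3))) = Add(9, Rational(-32, 3)) = Rational(-5, 3) ≈ -1.6667)
Mul(Mul(-3, Add(r, Add(Mul(6, Pow(-1, -1)), Mul(-5, Pow(-1, -1))))), Add(74, h)) = Mul(Mul(-3, Add(2, Add(Mul(6, Pow(-1, -1)), Mul(-5, Pow(-1, -1))))), Add(74, Rational(-5, 3))) = Mul(Mul(-3, Add(2, Add(Mul(6, -1), Mul(-5, -1)))), Rational(217, 3)) = Mul(Mul(-3, Add(2, Add(-6, 5))), Rational(217, 3)) = Mul(Mul(-3, Add(2, -1)), Rational(217, 3)) = Mul(Mul(-3, 1), Rational(217, 3)) = Mul(-3, Rational(217, 3)) = -217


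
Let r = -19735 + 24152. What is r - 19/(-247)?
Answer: 57422/13 ≈ 4417.1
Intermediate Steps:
r = 4417
r - 19/(-247) = 4417 - 19/(-247) = 4417 - (-1)*19/247 = 4417 - 1*(-1/13) = 4417 + 1/13 = 57422/13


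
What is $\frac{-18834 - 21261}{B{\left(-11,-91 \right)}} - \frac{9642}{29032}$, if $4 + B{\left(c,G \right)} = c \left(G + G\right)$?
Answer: $- \frac{10956507}{537092} \approx -20.4$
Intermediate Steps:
$B{\left(c,G \right)} = -4 + 2 G c$ ($B{\left(c,G \right)} = -4 + c \left(G + G\right) = -4 + c 2 G = -4 + 2 G c$)
$\frac{-18834 - 21261}{B{\left(-11,-91 \right)}} - \frac{9642}{29032} = \frac{-18834 - 21261}{-4 + 2 \left(-91\right) \left(-11\right)} - \frac{9642}{29032} = \frac{-18834 - 21261}{-4 + 2002} - \frac{4821}{14516} = - \frac{40095}{1998} - \frac{4821}{14516} = \left(-40095\right) \frac{1}{1998} - \frac{4821}{14516} = - \frac{1485}{74} - \frac{4821}{14516} = - \frac{10956507}{537092}$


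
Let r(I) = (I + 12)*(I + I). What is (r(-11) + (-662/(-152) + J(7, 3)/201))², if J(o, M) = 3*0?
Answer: 1798281/5776 ≈ 311.34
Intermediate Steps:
J(o, M) = 0
r(I) = 2*I*(12 + I) (r(I) = (12 + I)*(2*I) = 2*I*(12 + I))
(r(-11) + (-662/(-152) + J(7, 3)/201))² = (2*(-11)*(12 - 11) + (-662/(-152) + 0/201))² = (2*(-11)*1 + (-662*(-1/152) + 0*(1/201)))² = (-22 + (331/76 + 0))² = (-22 + 331/76)² = (-1341/76)² = 1798281/5776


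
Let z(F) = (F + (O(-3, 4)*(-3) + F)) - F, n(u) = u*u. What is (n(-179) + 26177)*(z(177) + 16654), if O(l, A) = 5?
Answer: 978993888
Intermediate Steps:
n(u) = u²
z(F) = -15 + F (z(F) = (F + (5*(-3) + F)) - F = (F + (-15 + F)) - F = (-15 + 2*F) - F = -15 + F)
(n(-179) + 26177)*(z(177) + 16654) = ((-179)² + 26177)*((-15 + 177) + 16654) = (32041 + 26177)*(162 + 16654) = 58218*16816 = 978993888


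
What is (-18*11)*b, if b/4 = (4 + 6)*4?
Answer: -31680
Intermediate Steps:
b = 160 (b = 4*((4 + 6)*4) = 4*(10*4) = 4*40 = 160)
(-18*11)*b = -18*11*160 = -198*160 = -31680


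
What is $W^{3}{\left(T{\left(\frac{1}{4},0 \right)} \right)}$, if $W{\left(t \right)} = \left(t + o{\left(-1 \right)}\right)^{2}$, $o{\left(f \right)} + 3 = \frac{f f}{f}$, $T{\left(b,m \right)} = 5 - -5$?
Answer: $46656$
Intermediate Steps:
$T{\left(b,m \right)} = 10$ ($T{\left(b,m \right)} = 5 + 5 = 10$)
$o{\left(f \right)} = -3 + f$ ($o{\left(f \right)} = -3 + \frac{f f}{f} = -3 + \frac{f^{2}}{f} = -3 + f$)
$W{\left(t \right)} = \left(-4 + t\right)^{2}$ ($W{\left(t \right)} = \left(t - 4\right)^{2} = \left(-4 + t\right)^{2}$)
$W^{3}{\left(T{\left(\frac{1}{4},0 \right)} \right)} = \left(\left(-4 + 10\right)^{2}\right)^{3} = \left(6^{2}\right)^{3} = 36^{3} = 46656$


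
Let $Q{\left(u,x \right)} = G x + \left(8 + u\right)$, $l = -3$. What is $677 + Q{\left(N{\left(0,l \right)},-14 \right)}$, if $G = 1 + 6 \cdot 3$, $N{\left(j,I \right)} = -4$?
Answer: $415$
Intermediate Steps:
$G = 19$ ($G = 1 + 18 = 19$)
$Q{\left(u,x \right)} = 8 + u + 19 x$ ($Q{\left(u,x \right)} = 19 x + \left(8 + u\right) = 8 + u + 19 x$)
$677 + Q{\left(N{\left(0,l \right)},-14 \right)} = 677 + \left(8 - 4 + 19 \left(-14\right)\right) = 677 - 262 = 415$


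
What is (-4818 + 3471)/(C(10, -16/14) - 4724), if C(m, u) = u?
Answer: 9429/33076 ≈ 0.28507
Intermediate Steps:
(-4818 + 3471)/(C(10, -16/14) - 4724) = (-4818 + 3471)/(-16/14 - 4724) = -1347/(-16*1/14 - 4724) = -1347/(-8/7 - 4724) = -1347/(-33076/7) = -1347*(-7/33076) = 9429/33076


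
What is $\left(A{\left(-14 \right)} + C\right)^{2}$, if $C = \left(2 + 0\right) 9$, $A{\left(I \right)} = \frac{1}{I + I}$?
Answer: $\frac{253009}{784} \approx 322.72$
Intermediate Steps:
$A{\left(I \right)} = \frac{1}{2 I}$
$C = 18$ ($C = 2 \cdot 9 = 18$)
$\left(A{\left(-14 \right)} + C\right)^{2} = \left(\frac{1}{2 \left(-14\right)} + 18\right)^{2} = \left(\frac{1}{2} \left(- \frac{1}{14}\right) + 18\right)^{2} = \left(- \frac{1}{28} + 18\right)^{2} = \left(\frac{503}{28}\right)^{2} = \frac{253009}{784}$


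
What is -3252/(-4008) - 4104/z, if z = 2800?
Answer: -19123/29225 ≈ -0.65434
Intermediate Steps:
-3252/(-4008) - 4104/z = -3252/(-4008) - 4104/2800 = -3252*(-1/4008) - 4104*1/2800 = 271/334 - 513/350 = -19123/29225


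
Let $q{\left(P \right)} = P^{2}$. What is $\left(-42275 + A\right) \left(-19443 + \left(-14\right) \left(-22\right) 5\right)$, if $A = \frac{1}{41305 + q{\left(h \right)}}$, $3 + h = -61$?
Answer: $\frac{34361716186422}{45401} \approx 7.5685 \cdot 10^{8}$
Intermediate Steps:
$h = -64$ ($h = -3 - 61 = -64$)
$A = \frac{1}{45401}$ ($A = \frac{1}{41305 + \left(-64\right)^{2}} = \frac{1}{41305 + 4096} = \frac{1}{45401} \approx 2.2026 \cdot 10^{-5}$)
$\left(-42275 + A\right) \left(-19443 + \left(-14\right) \left(-22\right) 5\right) = \left(-42275 + \frac{1}{45401}\right) \left(-19443 + \left(-14\right) \left(-22\right) 5\right) = - \frac{1919327274 \left(-19443 + 308 \cdot 5\right)}{45401} = - \frac{1919327274 \left(-19443 + 1540\right)}{45401} = \left(- \frac{1919327274}{45401}\right) \left(-17903\right) = \frac{34361716186422}{45401}$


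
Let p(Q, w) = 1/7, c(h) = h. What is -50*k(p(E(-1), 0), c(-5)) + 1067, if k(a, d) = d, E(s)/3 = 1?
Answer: 1317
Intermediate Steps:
E(s) = 3 (E(s) = 3*1 = 3)
p(Q, w) = ⅐
-50*k(p(E(-1), 0), c(-5)) + 1067 = -50*(-5) + 1067 = 250 + 1067 = 1317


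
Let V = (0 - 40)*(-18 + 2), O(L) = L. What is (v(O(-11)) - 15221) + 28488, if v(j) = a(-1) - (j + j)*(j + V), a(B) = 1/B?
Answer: 27104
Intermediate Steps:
V = 640 (V = -40*(-16) = 640)
v(j) = -1 - 2*j*(640 + j) (v(j) = 1/(-1) - (j + j)*(j + 640) = -1 - 2*j*(640 + j))
(v(O(-11)) - 15221) + 28488 = ((-1 - 1280*(-11) - 2*(-11)²) - 15221) + 28488 = ((-1 + 14080 - 2*121) - 15221) + 28488 = ((-1 + 14080 - 242) - 15221) + 28488 = (13837 - 15221) + 28488 = -1384 + 28488 = 27104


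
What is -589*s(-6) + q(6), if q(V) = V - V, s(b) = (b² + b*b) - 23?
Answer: -28861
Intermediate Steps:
s(b) = -23 + 2*b² (s(b) = (b² + b²) - 23 = 2*b² - 23 = -23 + 2*b²)
q(V) = 0
-589*s(-6) + q(6) = -589*(-23 + 2*(-6)²) + 0 = -589*(-23 + 2*36) + 0 = -589*(-23 + 72) + 0 = -589*49 + 0 = -28861 + 0 = -28861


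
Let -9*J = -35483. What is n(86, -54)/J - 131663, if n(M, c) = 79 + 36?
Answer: -4671797194/35483 ≈ -1.3166e+5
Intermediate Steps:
J = 35483/9 (J = -⅑*(-35483) = 35483/9 ≈ 3942.6)
n(M, c) = 115
n(86, -54)/J - 131663 = 115/(35483/9) - 131663 = 115*(9/35483) - 131663 = 1035/35483 - 131663 = -4671797194/35483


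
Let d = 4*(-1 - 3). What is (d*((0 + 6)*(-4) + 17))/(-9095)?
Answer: -112/9095 ≈ -0.012314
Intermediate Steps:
d = -16 (d = 4*(-4) = -16)
(d*((0 + 6)*(-4) + 17))/(-9095) = -16*((0 + 6)*(-4) + 17)/(-9095) = -16*(6*(-4) + 17)*(-1/9095) = -16*(-24 + 17)*(-1/9095) = -16*(-7)*(-1/9095) = 112*(-1/9095) = -112/9095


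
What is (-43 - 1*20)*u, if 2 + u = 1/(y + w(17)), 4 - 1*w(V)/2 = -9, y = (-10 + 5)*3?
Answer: 1323/11 ≈ 120.27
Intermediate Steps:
y = -15 (y = -5*3 = -15)
w(V) = 26 (w(V) = 8 - 2*(-9) = 8 + 18 = 26)
u = -21/11 (u = -2 + 1/(-15 + 26) = -2 + 1/11 = -21/11 ≈ -1.9091)
(-43 - 1*20)*u = (-43 - 1*20)*(-21/11) = (-43 - 20)*(-21/11) = -63*(-21/11) = 1323/11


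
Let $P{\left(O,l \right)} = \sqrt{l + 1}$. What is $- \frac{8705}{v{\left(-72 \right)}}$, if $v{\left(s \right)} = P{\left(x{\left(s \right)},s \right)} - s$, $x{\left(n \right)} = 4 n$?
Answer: $- \frac{125352}{1051} + \frac{1741 i \sqrt{71}}{1051} \approx -119.27 + 13.958 i$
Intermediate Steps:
$P{\left(O,l \right)} = \sqrt{1 + l}$
$v{\left(s \right)} = \sqrt{1 + s} - s$
$- \frac{8705}{v{\left(-72 \right)}} = - \frac{8705}{\sqrt{1 - 72} - -72} = - \frac{8705}{\sqrt{-71} + 72} = - \frac{8705}{i \sqrt{71} + 72} = - \frac{8705}{72 + i \sqrt{71}}$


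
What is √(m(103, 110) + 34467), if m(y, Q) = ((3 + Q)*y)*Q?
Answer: √1314757 ≈ 1146.6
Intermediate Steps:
m(y, Q) = Q*y*(3 + Q) (m(y, Q) = (y*(3 + Q))*Q = Q*y*(3 + Q))
√(m(103, 110) + 34467) = √(110*103*(3 + 110) + 34467) = √(110*103*113 + 34467) = √(1280290 + 34467) = √1314757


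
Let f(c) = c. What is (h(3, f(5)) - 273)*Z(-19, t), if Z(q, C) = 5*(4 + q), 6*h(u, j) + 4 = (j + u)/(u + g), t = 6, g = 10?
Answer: 266725/13 ≈ 20517.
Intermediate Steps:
h(u, j) = -⅔ + (j + u)/(6*(10 + u)) (h(u, j) = -⅔ + ((j + u)/(u + 10))/6 = -⅔ + ((j + u)/(10 + u))/6 = -⅔ + (j + u)/(6*(10 + u)))
Z(q, C) = 20 + 5*q
(h(3, f(5)) - 273)*Z(-19, t) = ((-40 + 5 - 3*3)/(6*(10 + 3)) - 273)*(20 + 5*(-19)) = ((⅙)*(-40 + 5 - 9)/13 - 273)*(20 - 95) = ((⅙)*(1/13)*(-44) - 273)*(-75) = (-22/39 - 273)*(-75) = -10669/39*(-75) = 266725/13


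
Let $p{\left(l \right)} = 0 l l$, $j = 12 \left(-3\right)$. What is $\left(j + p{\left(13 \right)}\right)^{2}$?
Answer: $1296$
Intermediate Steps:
$j = -36$
$p{\left(l \right)} = 0$ ($p{\left(l \right)} = 0 l = 0$)
$\left(j + p{\left(13 \right)}\right)^{2} = \left(-36 + 0\right)^{2} = \left(-36\right)^{2} = 1296$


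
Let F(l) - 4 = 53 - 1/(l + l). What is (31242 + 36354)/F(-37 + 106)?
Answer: 9328248/7865 ≈ 1186.0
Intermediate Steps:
F(l) = 57 - 1/(2*l) (F(l) = 4 + (53 - 1/(l + l)) = 4 + (53 - 1/(2*l)) = 57 - 1/(2*l))
(31242 + 36354)/F(-37 + 106) = (31242 + 36354)/(57 - 1/(2*(-37 + 106))) = 67596/(57 - 1/2/69) = 67596/(57 - 1/2*1/69) = 67596/(57 - 1/138) = 67596/(7865/138) = 67596*(138/7865) = 9328248/7865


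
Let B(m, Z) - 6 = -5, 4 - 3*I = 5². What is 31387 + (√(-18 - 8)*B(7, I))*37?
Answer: 31387 + 37*I*√26 ≈ 31387.0 + 188.66*I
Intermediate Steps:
I = -7 (I = 4/3 - ⅓*5² = 4/3 - ⅓*25 = 4/3 - 25/3 = -7)
B(m, Z) = 1 (B(m, Z) = 6 - 5 = 1)
31387 + (√(-18 - 8)*B(7, I))*37 = 31387 + (√(-18 - 8)*1)*37 = 31387 + (√(-26)*1)*37 = 31387 + ((I*√26)*1)*37 = 31387 + (I*√26)*37 = 31387 + 37*I*√26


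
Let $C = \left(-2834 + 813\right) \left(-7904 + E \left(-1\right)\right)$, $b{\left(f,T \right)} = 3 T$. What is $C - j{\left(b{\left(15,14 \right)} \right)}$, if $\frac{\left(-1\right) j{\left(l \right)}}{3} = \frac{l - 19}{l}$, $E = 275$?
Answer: $\frac{231416649}{14} \approx 1.653 \cdot 10^{7}$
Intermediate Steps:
$j{\left(l \right)} = - \frac{3 \left(-19 + l\right)}{l}$ ($j{\left(l \right)} = - 3 \frac{l - 19}{l} = - 3 \frac{-19 + l}{l} = - \frac{3 \left(-19 + l\right)}{l}$)
$C = 16529759$ ($C = \left(-2834 + 813\right) \left(-7904 + 275 \left(-1\right)\right) = - 2021 \left(-7904 - 275\right) = \left(-2021\right) \left(-8179\right) = 16529759$)
$C - j{\left(b{\left(15,14 \right)} \right)} = 16529759 - \left(-3 + \frac{57}{3 \cdot 14}\right) = 16529759 - \left(-3 + \frac{57}{42}\right) = 16529759 - \left(-3 + 57 \cdot \frac{1}{42}\right) = 16529759 - \left(-3 + \frac{19}{14}\right) = 16529759 - - \frac{23}{14} = 16529759 + \frac{23}{14} = \frac{231416649}{14}$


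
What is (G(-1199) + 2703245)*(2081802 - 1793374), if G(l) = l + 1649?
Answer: 779821341460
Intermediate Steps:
G(l) = 1649 + l
(G(-1199) + 2703245)*(2081802 - 1793374) = ((1649 - 1199) + 2703245)*(2081802 - 1793374) = (450 + 2703245)*288428 = 2703695*288428 = 779821341460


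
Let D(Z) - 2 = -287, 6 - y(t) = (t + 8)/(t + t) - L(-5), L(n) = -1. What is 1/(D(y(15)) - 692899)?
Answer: -1/693184 ≈ -1.4426e-6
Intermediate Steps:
y(t) = 5 - (8 + t)/(2*t) (y(t) = 6 - ((t + 8)/(t + t) - 1*(-1)) = 6 - ((8 + t)/((2*t)) + 1) = 6 - ((8 + t)*(1/(2*t)) + 1) = 6 - ((8 + t)/(2*t) + 1) = 6 - (1 + (8 + t)/(2*t)) = 6 + (-1 - (8 + t)/(2*t)) = 5 - (8 + t)/(2*t))
D(Z) = -285 (D(Z) = 2 - 287 = -285)
1/(D(y(15)) - 692899) = 1/(-285 - 692899) = 1/(-693184) = -1/693184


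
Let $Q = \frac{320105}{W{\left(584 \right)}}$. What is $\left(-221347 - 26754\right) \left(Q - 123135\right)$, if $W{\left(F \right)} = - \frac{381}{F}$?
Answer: $\frac{58019846671255}{381} \approx 1.5228 \cdot 10^{11}$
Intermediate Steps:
$Q = - \frac{186941320}{381}$ ($Q = \frac{320105}{\left(-381\right) \frac{1}{584}} = \frac{320105}{- \frac{381}{584}} = 320105 \left(- \frac{584}{381}\right) = - \frac{186941320}{381} \approx -4.9066 \cdot 10^{5}$)
$\left(-221347 - 26754\right) \left(Q - 123135\right) = \left(-221347 - 26754\right) \left(- \frac{186941320}{381} - 123135\right) = \left(-221347 - 26754\right) \left(- \frac{233855755}{381}\right) = \left(-248101\right) \left(- \frac{233855755}{381}\right) = \frac{58019846671255}{381}$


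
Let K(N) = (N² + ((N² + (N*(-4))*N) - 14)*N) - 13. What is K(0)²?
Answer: 169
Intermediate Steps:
K(N) = -13 + N² + N*(-14 - 3*N²) (K(N) = (N² + ((N² + (-4*N)*N) - 14)*N) - 13 = (N² + ((N² - 4*N²) - 14)*N) - 13 = (N² + (-3*N² - 14)*N) - 13 = (N² + (-14 - 3*N²)*N) - 13 = (N² + N*(-14 - 3*N²)) - 13 = -13 + N² + N*(-14 - 3*N²))
K(0)² = (-13 + 0² - 14*0 - 3*0³)² = (-13 + 0 + 0 - 3*0)² = (-13 + 0 + 0 + 0)² = (-13)² = 169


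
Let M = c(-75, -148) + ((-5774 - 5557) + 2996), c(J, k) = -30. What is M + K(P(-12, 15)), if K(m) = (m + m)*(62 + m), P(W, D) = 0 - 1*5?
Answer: -8935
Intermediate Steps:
P(W, D) = -5 (P(W, D) = 0 - 5 = -5)
K(m) = 2*m*(62 + m) (K(m) = (2*m)*(62 + m) = 2*m*(62 + m))
M = -8365 (M = -30 + ((-5774 - 5557) + 2996) = -30 + (-11331 + 2996) = -30 - 8335 = -8365)
M + K(P(-12, 15)) = -8365 + 2*(-5)*(62 - 5) = -8365 + 2*(-5)*57 = -8365 - 570 = -8935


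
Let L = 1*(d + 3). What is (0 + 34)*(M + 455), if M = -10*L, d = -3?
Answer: 15470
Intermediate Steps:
L = 0 (L = 1*(-3 + 3) = 1*0 = 0)
M = 0 (M = -10*0 = 0)
(0 + 34)*(M + 455) = (0 + 34)*(0 + 455) = 34*455 = 15470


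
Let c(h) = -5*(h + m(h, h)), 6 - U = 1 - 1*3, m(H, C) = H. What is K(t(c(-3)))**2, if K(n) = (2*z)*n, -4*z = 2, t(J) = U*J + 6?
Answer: 60516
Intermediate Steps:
U = 8 (U = 6 - (1 - 1*3) = 6 - (1 - 3) = 6 - 1*(-2) = 6 + 2 = 8)
c(h) = -10*h (c(h) = -5*(h + h) = -10*h)
t(J) = 6 + 8*J (t(J) = 8*J + 6 = 6 + 8*J)
z = -1/2 (z = -1/4*2 = -1/2 ≈ -0.50000)
K(n) = -n (K(n) = (2*(-1/2))*n = -n)
K(t(c(-3)))**2 = (-(6 + 8*(-10*(-3))))**2 = (-(6 + 8*30))**2 = (-(6 + 240))**2 = (-1*246)**2 = (-246)**2 = 60516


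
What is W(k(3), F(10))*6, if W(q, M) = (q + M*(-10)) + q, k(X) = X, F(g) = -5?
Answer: 336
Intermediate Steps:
W(q, M) = -10*M + 2*q (W(q, M) = (q - 10*M) + q = -10*M + 2*q)
W(k(3), F(10))*6 = (-10*(-5) + 2*3)*6 = (50 + 6)*6 = 56*6 = 336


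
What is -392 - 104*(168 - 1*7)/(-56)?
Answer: -93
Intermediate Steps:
-392 - 104*(168 - 1*7)/(-56) = -392 - 104*(168 - 7)*(-1)/56 = -392 - 16744*(-1)/56 = -392 - 104*(-23/8) = -392 + 299 = -93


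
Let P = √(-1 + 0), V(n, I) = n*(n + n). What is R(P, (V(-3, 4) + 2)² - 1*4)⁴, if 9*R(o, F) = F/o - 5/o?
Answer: 23372600161/6561 ≈ 3.5624e+6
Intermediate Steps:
V(n, I) = 2*n² (V(n, I) = n*(2*n) = 2*n²)
P = I (P = √(-1) = I ≈ 1.0*I)
R(o, F) = -5/(9*o) + F/(9*o) (R(o, F) = (F/o - 5/o)/9 = (-5/o + F/o)/9 = -5/(9*o) + F/(9*o))
R(P, (V(-3, 4) + 2)² - 1*4)⁴ = ((-5 + ((2*(-3)² + 2)² - 1*4))/(9*I))⁴ = ((-I)*(-5 + ((2*9 + 2)² - 4))/9)⁴ = ((-I)*(-5 + ((18 + 2)² - 4))/9)⁴ = ((-I)*(-5 + (20² - 4))/9)⁴ = ((-I)*(-5 + (400 - 4))/9)⁴ = ((-I)*(-5 + 396)/9)⁴ = ((⅑)*(-I)*391)⁴ = (-391*I/9)⁴ = 23372600161/6561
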